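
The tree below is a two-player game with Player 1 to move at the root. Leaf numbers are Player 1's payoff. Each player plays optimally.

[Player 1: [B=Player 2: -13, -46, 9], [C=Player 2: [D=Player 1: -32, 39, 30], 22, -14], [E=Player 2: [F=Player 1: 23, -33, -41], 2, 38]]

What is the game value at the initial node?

2

B (Player 2): min(-13, -46, 9) = -46
D (Player 1): max(-32, 39, 30) = 39
C (Player 2): min(39, 22, -14) = -14
F (Player 1): max(23, -33, -41) = 23
E (Player 2): min(23, 2, 38) = 2
Root (Player 1): max(-46, -14, 2) = 2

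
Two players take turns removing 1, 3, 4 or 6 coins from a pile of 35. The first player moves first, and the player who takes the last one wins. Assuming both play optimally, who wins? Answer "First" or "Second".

Second

W/L table (W = player to move can force a win):
i:   0  1  2  3  4  5  6  7  8  9 10 11 12 13 14 15 16 17 18 19 20 21 22 23 24 25 26 27 28 29 30 31 32 33 34 35
     L  W  L  W  W  W  W  L  W  L  W  W  W  W  L  W  L  W  W  W  W  L  W  L  W  W  W  W  L  W  L  W  W  W  W  L
Position 35 is L, so the second player wins.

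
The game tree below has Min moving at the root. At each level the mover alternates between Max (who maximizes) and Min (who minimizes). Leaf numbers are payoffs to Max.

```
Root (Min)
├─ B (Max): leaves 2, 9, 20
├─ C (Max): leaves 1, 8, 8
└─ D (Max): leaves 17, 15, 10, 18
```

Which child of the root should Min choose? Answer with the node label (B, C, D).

C

B (Max): max(2, 9, 20) = 20
C (Max): max(1, 8, 8) = 8
D (Max): max(17, 15, 10, 18) = 18
Root (Min): min(20, 8, 18) = 8
Min picks the child with the lowest value: C (value 8).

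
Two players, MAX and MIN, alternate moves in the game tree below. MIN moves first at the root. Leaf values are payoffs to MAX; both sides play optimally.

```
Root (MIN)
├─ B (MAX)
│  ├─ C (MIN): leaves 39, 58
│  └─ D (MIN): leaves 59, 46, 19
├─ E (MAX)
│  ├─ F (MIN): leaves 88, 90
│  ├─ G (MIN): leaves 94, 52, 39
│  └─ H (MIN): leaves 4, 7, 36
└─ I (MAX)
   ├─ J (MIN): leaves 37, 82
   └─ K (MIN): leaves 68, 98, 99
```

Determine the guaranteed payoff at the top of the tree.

C (MIN): min(39, 58) = 39
D (MIN): min(59, 46, 19) = 19
B (MAX): max(39, 19) = 39
F (MIN): min(88, 90) = 88
G (MIN): min(94, 52, 39) = 39
H (MIN): min(4, 7, 36) = 4
E (MAX): max(88, 39, 4) = 88
J (MIN): min(37, 82) = 37
K (MIN): min(68, 98, 99) = 68
I (MAX): max(37, 68) = 68
Root (MIN): min(39, 88, 68) = 39

39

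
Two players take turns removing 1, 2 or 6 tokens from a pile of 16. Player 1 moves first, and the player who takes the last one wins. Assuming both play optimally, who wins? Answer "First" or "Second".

Mark each pile size as W (mover wins) or L (mover loses):
i:   0  1  2  3  4  5  6  7  8  9 10 11 12 13 14 15 16
     L  W  W  L  W  W  W  L  W  W  L  W  W  W  L  W  W
Position 16 is W, so the first player wins.

First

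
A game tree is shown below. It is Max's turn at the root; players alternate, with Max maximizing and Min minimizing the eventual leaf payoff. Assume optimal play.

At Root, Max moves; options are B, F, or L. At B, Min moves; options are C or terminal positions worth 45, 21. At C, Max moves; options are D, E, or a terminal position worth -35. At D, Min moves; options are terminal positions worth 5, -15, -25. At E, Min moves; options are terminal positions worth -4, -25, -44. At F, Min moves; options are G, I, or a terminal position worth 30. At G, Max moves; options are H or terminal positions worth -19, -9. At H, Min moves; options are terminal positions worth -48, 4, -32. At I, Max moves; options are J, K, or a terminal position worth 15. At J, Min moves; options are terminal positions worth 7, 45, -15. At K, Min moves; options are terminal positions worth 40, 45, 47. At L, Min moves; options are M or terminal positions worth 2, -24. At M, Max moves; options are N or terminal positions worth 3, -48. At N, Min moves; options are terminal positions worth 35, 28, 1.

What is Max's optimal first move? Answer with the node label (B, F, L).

D (Min): min(5, -15, -25) = -25
E (Min): min(-4, -25, -44) = -44
C (Max): max(-25, -44, -35) = -25
B (Min): min(-25, 45, 21) = -25
H (Min): min(-48, 4, -32) = -48
G (Max): max(-48, -19, -9) = -9
J (Min): min(7, 45, -15) = -15
K (Min): min(40, 45, 47) = 40
I (Max): max(-15, 40, 15) = 40
F (Min): min(-9, 40, 30) = -9
N (Min): min(35, 28, 1) = 1
M (Max): max(1, 3, -48) = 3
L (Min): min(3, 2, -24) = -24
Root (Max): max(-25, -9, -24) = -9
Max picks the child with the highest value: F (value -9).

F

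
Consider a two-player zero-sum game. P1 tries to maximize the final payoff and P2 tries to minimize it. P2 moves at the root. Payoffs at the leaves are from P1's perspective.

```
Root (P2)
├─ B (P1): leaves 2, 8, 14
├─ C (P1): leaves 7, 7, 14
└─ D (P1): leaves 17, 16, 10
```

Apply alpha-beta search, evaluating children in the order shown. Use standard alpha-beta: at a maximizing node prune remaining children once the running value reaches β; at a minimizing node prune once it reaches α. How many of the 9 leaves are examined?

7

B [α=-∞,β=+∞]: v=14
C [α=-∞,β=14]: v=14
D [α=-∞,β=14]: v=17 after child 1 ≥ β → β-cutoff, skip 2
Root [α=-∞,β=+∞]: v=14
Leaves evaluated: 7 of 9.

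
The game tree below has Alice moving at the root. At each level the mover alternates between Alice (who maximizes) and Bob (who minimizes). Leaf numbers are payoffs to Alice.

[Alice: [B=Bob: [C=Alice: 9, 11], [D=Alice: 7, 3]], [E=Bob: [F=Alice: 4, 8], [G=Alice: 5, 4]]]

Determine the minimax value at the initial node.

C (Alice): max(9, 11) = 11
D (Alice): max(7, 3) = 7
B (Bob): min(11, 7) = 7
F (Alice): max(4, 8) = 8
G (Alice): max(5, 4) = 5
E (Bob): min(8, 5) = 5
Root (Alice): max(7, 5) = 7

7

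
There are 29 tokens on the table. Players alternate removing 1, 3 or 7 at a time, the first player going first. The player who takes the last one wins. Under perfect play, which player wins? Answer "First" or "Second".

i:   0  1  2  3  4  5  6  7  8  9 10 11 12 13 14 15 16 17 18 19 20 21 22 23 24 25 26 27 28 29
     L  W  L  W  L  W  L  W  L  W  L  W  L  W  L  W  L  W  L  W  L  W  L  W  L  W  L  W  L  W
Position 29 is W, so the first player wins.

First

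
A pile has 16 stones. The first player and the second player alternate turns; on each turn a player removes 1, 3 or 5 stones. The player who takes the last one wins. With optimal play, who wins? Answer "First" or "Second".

Mark each pile size as W (mover wins) or L (mover loses):
i:   0  1  2  3  4  5  6  7  8  9 10 11 12 13 14 15 16
     L  W  L  W  L  W  L  W  L  W  L  W  L  W  L  W  L
Position 16 is L, so the second player wins.

Second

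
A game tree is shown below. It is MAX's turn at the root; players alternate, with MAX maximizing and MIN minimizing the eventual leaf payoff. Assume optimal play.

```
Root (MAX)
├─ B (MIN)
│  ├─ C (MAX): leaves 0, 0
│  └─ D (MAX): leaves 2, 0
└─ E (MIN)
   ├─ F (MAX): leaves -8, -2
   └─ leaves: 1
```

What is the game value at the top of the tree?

C (MAX): max(0, 0) = 0
D (MAX): max(2, 0) = 2
B (MIN): min(0, 2) = 0
F (MAX): max(-8, -2) = -2
E (MIN): min(-2, 1) = -2
Root (MAX): max(0, -2) = 0

0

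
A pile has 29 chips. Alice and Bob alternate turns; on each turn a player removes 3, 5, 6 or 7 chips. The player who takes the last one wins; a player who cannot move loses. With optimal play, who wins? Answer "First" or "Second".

First

Positions where the player to move wins (W) vs loses (L):
i:   0  1  2  3  4  5  6  7  8  9 10 11 12 13 14 15 16 17 18 19 20 21 22 23 24 25 26 27 28 29
     L  L  L  W  W  W  W  W  W  W  L  L  L  W  W  W  W  W  W  W  L  L  L  W  W  W  W  W  W  W
Position 29 is W, so the first player wins.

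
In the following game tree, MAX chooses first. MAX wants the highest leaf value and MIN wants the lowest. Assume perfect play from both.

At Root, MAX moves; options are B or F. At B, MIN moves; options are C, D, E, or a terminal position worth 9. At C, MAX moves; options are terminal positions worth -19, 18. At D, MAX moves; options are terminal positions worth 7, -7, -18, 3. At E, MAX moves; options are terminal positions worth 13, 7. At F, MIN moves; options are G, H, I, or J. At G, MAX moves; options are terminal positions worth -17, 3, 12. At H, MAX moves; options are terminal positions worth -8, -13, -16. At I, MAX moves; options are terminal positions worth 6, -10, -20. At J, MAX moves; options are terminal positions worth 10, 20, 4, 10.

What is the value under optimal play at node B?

C: max(-19, 18) = 18
D: max(7, -7, -18, 3) = 7
E: max(13, 7) = 13
B: min(18, 7, 13, 9) = 7

7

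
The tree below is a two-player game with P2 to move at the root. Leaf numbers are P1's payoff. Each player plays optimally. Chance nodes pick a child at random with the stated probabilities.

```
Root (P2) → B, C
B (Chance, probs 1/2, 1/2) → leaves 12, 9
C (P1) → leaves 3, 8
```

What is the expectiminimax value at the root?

8

B (Chance): 1/2·12 + 1/2·9 = 10.5
C (P1): max(3, 8) = 8
Root (P2): min(10.5, 8) = 8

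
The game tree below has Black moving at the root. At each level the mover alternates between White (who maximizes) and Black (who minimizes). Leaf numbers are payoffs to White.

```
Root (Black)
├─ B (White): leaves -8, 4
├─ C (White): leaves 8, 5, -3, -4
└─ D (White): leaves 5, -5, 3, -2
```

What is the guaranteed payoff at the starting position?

4

B (White): max(-8, 4) = 4
C (White): max(8, 5, -3, -4) = 8
D (White): max(5, -5, 3, -2) = 5
Root (Black): min(4, 8, 5) = 4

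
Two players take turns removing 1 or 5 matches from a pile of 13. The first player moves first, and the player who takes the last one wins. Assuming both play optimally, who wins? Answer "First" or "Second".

First

Compute winning (W) and losing (L) positions by backward induction:
i:   0  1  2  3  4  5  6  7  8  9 10 11 12 13
     L  W  L  W  L  W  L  W  L  W  L  W  L  W
Position 13 is W, so the first player wins.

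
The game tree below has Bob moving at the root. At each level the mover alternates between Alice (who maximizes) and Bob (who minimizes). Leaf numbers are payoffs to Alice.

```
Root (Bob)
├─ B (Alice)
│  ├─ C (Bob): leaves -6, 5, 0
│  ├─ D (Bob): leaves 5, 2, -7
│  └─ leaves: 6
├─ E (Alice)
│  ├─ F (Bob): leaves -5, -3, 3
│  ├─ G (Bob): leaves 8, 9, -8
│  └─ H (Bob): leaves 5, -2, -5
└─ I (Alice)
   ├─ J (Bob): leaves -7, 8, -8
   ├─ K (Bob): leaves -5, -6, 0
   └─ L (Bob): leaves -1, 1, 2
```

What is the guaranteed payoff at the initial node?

-5

C (Bob): min(-6, 5, 0) = -6
D (Bob): min(5, 2, -7) = -7
B (Alice): max(-6, -7, 6) = 6
F (Bob): min(-5, -3, 3) = -5
G (Bob): min(8, 9, -8) = -8
H (Bob): min(5, -2, -5) = -5
E (Alice): max(-5, -8, -5) = -5
J (Bob): min(-7, 8, -8) = -8
K (Bob): min(-5, -6, 0) = -6
L (Bob): min(-1, 1, 2) = -1
I (Alice): max(-8, -6, -1) = -1
Root (Bob): min(6, -5, -1) = -5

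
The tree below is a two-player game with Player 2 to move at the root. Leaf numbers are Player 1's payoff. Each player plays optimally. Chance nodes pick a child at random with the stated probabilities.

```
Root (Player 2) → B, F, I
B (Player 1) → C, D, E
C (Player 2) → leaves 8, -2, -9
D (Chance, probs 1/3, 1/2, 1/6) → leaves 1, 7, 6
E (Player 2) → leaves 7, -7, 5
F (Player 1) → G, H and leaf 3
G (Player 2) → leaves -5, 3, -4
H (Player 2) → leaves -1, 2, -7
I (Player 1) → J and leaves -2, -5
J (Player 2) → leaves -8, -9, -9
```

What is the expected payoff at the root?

-2

C (Player 2): min(8, -2, -9) = -9
D (Chance): 1/3·1 + 1/2·7 + 1/6·6 = 4.83
E (Player 2): min(7, -7, 5) = -7
B (Player 1): max(-9, 4.83, -7) = 4.83
G (Player 2): min(-5, 3, -4) = -5
H (Player 2): min(-1, 2, -7) = -7
F (Player 1): max(-5, -7, 3) = 3
J (Player 2): min(-8, -9, -9) = -9
I (Player 1): max(-9, -2, -5) = -2
Root (Player 2): min(4.83, 3, -2) = -2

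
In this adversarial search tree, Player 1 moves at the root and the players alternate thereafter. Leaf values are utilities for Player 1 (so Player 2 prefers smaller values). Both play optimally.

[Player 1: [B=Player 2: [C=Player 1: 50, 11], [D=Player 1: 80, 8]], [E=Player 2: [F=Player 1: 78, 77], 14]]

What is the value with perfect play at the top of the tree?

C (Player 1): max(50, 11) = 50
D (Player 1): max(80, 8) = 80
B (Player 2): min(50, 80) = 50
F (Player 1): max(78, 77) = 78
E (Player 2): min(78, 14) = 14
Root (Player 1): max(50, 14) = 50

50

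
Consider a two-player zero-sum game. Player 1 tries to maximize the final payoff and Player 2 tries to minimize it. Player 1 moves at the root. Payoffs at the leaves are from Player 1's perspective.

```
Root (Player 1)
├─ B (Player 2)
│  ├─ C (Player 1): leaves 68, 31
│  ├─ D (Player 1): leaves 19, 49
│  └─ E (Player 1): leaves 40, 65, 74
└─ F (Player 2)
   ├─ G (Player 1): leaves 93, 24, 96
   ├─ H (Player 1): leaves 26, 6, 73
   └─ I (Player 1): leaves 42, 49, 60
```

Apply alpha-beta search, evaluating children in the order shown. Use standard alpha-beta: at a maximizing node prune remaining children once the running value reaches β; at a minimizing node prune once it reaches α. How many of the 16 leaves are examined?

15

C [α=-∞,β=+∞]: v=68
D [α=-∞,β=68]: v=49
E [α=-∞,β=49]: v=65 after child 2 ≥ β → β-cutoff, skip 1
B [α=-∞,β=+∞]: v=49
G [α=49,β=+∞]: v=96
H [α=49,β=96]: v=73
I [α=49,β=73]: v=60
F [α=49,β=+∞]: v=60
Root [α=-∞,β=+∞]: v=60
Leaves evaluated: 15 of 16.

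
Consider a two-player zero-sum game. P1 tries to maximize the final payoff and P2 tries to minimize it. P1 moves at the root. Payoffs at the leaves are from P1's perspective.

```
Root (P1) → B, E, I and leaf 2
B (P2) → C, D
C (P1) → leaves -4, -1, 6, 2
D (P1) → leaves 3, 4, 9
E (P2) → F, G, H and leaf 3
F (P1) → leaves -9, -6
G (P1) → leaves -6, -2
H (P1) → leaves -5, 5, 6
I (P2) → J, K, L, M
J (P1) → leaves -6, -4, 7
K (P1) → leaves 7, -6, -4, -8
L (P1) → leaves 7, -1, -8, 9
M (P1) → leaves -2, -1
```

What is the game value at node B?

C: max(-4, -1, 6, 2) = 6
D: max(3, 4, 9) = 9
B: min(6, 9) = 6

6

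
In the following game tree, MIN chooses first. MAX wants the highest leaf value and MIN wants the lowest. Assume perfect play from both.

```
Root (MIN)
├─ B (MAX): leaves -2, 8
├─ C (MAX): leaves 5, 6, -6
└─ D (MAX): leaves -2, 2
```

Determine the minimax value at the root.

2

B (MAX): max(-2, 8) = 8
C (MAX): max(5, 6, -6) = 6
D (MAX): max(-2, 2) = 2
Root (MIN): min(8, 6, 2) = 2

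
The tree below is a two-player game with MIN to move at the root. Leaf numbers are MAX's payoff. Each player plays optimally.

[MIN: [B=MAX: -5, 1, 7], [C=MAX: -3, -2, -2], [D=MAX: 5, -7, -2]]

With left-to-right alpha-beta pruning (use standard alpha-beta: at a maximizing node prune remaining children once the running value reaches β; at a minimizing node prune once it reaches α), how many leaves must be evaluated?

B [α=-∞,β=+∞]: v=7
C [α=-∞,β=7]: v=-2
D [α=-∞,β=-2]: v=5 after child 1 ≥ β → β-cutoff, skip 2
Root [α=-∞,β=+∞]: v=-2
Leaves evaluated: 7 of 9.

7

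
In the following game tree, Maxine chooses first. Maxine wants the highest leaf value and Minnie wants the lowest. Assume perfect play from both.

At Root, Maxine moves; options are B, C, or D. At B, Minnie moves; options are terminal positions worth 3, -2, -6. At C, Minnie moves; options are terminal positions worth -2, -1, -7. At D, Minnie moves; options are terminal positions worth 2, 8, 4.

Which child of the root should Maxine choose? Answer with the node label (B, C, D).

B (Minnie): min(3, -2, -6) = -6
C (Minnie): min(-2, -1, -7) = -7
D (Minnie): min(2, 8, 4) = 2
Root (Maxine): max(-6, -7, 2) = 2
Maxine picks the child with the highest value: D (value 2).

D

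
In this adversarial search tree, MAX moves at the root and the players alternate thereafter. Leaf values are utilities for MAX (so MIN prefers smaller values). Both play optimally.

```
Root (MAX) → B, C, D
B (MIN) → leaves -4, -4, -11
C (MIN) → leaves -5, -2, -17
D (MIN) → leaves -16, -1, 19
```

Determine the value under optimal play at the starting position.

B (MIN): min(-4, -4, -11) = -11
C (MIN): min(-5, -2, -17) = -17
D (MIN): min(-16, -1, 19) = -16
Root (MAX): max(-11, -17, -16) = -11

-11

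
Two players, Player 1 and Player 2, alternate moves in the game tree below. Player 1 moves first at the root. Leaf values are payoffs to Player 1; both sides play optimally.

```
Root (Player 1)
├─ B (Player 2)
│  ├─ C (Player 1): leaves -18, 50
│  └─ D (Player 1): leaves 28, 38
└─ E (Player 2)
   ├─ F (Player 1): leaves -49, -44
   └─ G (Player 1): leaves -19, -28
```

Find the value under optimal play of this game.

C (Player 1): max(-18, 50) = 50
D (Player 1): max(28, 38) = 38
B (Player 2): min(50, 38) = 38
F (Player 1): max(-49, -44) = -44
G (Player 1): max(-19, -28) = -19
E (Player 2): min(-44, -19) = -44
Root (Player 1): max(38, -44) = 38

38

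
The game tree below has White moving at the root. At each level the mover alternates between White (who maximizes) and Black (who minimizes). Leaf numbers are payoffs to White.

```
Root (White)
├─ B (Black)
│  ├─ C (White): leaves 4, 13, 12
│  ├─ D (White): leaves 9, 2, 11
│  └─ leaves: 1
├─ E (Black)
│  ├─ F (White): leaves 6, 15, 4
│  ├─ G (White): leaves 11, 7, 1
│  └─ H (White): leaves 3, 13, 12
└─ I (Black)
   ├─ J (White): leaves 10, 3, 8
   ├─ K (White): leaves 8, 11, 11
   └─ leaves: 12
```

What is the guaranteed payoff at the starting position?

11

C (White): max(4, 13, 12) = 13
D (White): max(9, 2, 11) = 11
B (Black): min(13, 11, 1) = 1
F (White): max(6, 15, 4) = 15
G (White): max(11, 7, 1) = 11
H (White): max(3, 13, 12) = 13
E (Black): min(15, 11, 13) = 11
J (White): max(10, 3, 8) = 10
K (White): max(8, 11, 11) = 11
I (Black): min(10, 11, 12) = 10
Root (White): max(1, 11, 10) = 11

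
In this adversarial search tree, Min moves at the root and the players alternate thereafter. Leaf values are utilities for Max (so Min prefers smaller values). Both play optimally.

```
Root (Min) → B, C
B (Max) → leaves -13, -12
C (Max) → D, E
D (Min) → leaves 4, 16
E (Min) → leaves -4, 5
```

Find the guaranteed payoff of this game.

B (Max): max(-13, -12) = -12
D (Min): min(4, 16) = 4
E (Min): min(-4, 5) = -4
C (Max): max(4, -4) = 4
Root (Min): min(-12, 4) = -12

-12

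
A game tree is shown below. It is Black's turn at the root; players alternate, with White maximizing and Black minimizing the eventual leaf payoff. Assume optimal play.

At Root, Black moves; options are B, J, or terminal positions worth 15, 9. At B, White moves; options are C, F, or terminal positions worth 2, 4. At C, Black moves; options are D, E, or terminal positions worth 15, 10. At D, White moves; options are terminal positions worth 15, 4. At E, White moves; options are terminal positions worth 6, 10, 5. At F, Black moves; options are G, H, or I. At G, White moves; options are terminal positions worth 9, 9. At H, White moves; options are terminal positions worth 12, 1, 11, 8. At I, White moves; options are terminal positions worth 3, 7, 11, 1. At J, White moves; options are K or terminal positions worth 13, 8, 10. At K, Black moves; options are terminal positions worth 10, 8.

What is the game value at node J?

13

K: min(10, 8) = 8
J: max(8, 13, 8, 10) = 13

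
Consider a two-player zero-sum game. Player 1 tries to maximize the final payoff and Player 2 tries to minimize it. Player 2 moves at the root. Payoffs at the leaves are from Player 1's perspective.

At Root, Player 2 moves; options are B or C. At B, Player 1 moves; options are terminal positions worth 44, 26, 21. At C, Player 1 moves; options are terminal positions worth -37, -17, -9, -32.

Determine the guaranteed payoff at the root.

-9

B (Player 1): max(44, 26, 21) = 44
C (Player 1): max(-37, -17, -9, -32) = -9
Root (Player 2): min(44, -9) = -9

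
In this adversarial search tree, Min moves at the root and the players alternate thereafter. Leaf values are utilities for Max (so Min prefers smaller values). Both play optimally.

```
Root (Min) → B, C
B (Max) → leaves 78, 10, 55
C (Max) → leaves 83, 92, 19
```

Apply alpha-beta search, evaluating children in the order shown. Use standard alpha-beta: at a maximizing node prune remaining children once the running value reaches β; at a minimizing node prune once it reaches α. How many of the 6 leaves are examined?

B [α=-∞,β=+∞]: v=78
C [α=-∞,β=78]: v=83 after child 1 ≥ β → β-cutoff, skip 2
Root [α=-∞,β=+∞]: v=78
Leaves evaluated: 4 of 6.

4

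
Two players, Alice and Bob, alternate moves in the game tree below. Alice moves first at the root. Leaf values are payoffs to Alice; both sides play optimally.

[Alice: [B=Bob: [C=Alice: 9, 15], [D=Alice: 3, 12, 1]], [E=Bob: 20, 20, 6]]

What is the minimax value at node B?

C: max(9, 15) = 15
D: max(3, 12, 1) = 12
B: min(15, 12) = 12

12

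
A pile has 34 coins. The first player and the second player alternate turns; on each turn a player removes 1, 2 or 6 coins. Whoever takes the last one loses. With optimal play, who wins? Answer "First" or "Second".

W/L table (W = player to move can force a win):
i:   0  1  2  3  4  5  6  7  8  9 10 11 12 13 14 15 16 17 18 19 20 21 22 23 24 25 26 27 28 29 30 31 32 33 34
     W  L  W  W  L  W  W  W  L  W  W  L  W  W  W  L  W  W  L  W  W  W  L  W  W  L  W  W  W  L  W  W  L  W  W
Position 34 is W, so the first player wins.

First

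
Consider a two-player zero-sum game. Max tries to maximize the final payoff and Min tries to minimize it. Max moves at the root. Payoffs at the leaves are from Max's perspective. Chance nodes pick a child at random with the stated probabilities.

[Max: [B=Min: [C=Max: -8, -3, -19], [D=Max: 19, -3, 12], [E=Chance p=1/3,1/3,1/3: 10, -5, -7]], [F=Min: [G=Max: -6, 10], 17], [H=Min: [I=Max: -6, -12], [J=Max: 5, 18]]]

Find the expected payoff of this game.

C (Max): max(-8, -3, -19) = -3
D (Max): max(19, -3, 12) = 19
E (Chance): 1/3·10 + 1/3·-5 + 1/3·-7 = -0.67
B (Min): min(-3, 19, -0.67) = -3
G (Max): max(-6, 10) = 10
F (Min): min(10, 17) = 10
I (Max): max(-6, -12) = -6
J (Max): max(5, 18) = 18
H (Min): min(-6, 18) = -6
Root (Max): max(-3, 10, -6) = 10

10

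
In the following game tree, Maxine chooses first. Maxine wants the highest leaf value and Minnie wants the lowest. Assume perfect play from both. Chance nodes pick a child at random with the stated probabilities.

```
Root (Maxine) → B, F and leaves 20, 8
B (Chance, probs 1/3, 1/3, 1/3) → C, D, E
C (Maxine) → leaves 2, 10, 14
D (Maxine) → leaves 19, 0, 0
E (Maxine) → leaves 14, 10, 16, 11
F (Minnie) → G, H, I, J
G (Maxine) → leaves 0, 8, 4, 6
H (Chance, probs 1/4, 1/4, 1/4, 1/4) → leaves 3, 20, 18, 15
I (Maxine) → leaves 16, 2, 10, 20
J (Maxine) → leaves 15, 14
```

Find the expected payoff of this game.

20

C (Maxine): max(2, 10, 14) = 14
D (Maxine): max(19, 0, 0) = 19
E (Maxine): max(14, 10, 16, 11) = 16
B (Chance): 1/3·14 + 1/3·19 + 1/3·16 = 16.33
G (Maxine): max(0, 8, 4, 6) = 8
H (Chance): 1/4·3 + 1/4·20 + 1/4·18 + 1/4·15 = 14
I (Maxine): max(16, 2, 10, 20) = 20
J (Maxine): max(15, 14) = 15
F (Minnie): min(8, 14, 20, 15) = 8
Root (Maxine): max(16.33, 8, 20, 8) = 20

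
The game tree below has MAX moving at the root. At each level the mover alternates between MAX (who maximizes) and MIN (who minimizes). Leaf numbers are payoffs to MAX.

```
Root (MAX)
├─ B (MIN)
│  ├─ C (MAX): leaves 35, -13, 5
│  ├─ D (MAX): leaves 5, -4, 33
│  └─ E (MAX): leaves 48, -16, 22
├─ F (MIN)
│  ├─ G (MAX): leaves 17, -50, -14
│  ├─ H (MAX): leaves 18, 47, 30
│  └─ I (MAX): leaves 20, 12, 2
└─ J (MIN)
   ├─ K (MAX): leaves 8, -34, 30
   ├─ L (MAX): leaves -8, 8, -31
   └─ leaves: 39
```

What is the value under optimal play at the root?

C (MAX): max(35, -13, 5) = 35
D (MAX): max(5, -4, 33) = 33
E (MAX): max(48, -16, 22) = 48
B (MIN): min(35, 33, 48) = 33
G (MAX): max(17, -50, -14) = 17
H (MAX): max(18, 47, 30) = 47
I (MAX): max(20, 12, 2) = 20
F (MIN): min(17, 47, 20) = 17
K (MAX): max(8, -34, 30) = 30
L (MAX): max(-8, 8, -31) = 8
J (MIN): min(30, 8, 39) = 8
Root (MAX): max(33, 17, 8) = 33

33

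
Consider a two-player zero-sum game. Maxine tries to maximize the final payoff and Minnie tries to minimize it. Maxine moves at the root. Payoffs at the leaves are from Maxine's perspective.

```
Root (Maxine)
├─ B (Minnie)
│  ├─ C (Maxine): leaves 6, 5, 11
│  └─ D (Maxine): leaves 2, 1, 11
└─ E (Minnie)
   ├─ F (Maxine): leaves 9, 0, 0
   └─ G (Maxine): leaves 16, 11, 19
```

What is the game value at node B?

11

C: max(6, 5, 11) = 11
D: max(2, 1, 11) = 11
B: min(11, 11) = 11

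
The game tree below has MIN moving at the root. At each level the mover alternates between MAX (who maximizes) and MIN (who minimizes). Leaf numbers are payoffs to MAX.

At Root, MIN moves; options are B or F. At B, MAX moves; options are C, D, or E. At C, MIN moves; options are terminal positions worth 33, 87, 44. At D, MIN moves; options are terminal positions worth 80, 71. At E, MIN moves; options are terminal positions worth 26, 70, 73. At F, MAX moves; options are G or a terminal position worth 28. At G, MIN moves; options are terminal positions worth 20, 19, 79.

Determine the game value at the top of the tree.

C (MIN): min(33, 87, 44) = 33
D (MIN): min(80, 71) = 71
E (MIN): min(26, 70, 73) = 26
B (MAX): max(33, 71, 26) = 71
G (MIN): min(20, 19, 79) = 19
F (MAX): max(19, 28) = 28
Root (MIN): min(71, 28) = 28

28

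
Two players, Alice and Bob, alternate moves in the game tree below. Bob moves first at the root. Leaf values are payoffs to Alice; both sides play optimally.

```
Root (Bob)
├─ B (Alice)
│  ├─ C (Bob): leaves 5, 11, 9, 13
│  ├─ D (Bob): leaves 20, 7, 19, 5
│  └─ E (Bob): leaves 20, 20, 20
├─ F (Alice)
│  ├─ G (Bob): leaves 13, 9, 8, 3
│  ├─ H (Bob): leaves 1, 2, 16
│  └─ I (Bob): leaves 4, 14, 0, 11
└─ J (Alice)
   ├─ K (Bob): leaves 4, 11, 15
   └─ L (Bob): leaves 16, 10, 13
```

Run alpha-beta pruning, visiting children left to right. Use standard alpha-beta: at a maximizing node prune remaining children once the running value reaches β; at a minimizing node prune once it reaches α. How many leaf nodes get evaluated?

22

C [α=-∞,β=+∞]: v=5
D [α=5,β=+∞]: v=5
E [α=5,β=+∞]: v=20
B [α=-∞,β=+∞]: v=20
G [α=-∞,β=20]: v=3
H [α=3,β=20]: v=1 after child 1 ≤ α → α-cutoff, skip 2
I [α=3,β=20]: v=0 after child 3 ≤ α → α-cutoff, skip 1
F [α=-∞,β=20]: v=3
K [α=-∞,β=3]: v=4
J [α=-∞,β=3]: v=4 after child 1 ≥ β → β-cutoff, skip 1
Root [α=-∞,β=+∞]: v=3
Leaves evaluated: 22 of 28.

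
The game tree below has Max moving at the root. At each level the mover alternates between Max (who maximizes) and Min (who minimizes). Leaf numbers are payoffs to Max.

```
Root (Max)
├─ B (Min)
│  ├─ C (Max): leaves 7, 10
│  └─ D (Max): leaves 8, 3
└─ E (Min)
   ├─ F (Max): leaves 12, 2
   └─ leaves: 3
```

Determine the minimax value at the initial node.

C (Max): max(7, 10) = 10
D (Max): max(8, 3) = 8
B (Min): min(10, 8) = 8
F (Max): max(12, 2) = 12
E (Min): min(12, 3) = 3
Root (Max): max(8, 3) = 8

8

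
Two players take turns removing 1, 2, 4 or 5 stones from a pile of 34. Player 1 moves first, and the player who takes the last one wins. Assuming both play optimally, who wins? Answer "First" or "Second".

i:   0  1  2  3  4  5  6  7  8  9 10 11 12 13 14 15 16 17 18 19 20 21 22 23 24 25 26 27 28 29 30 31 32 33 34
     L  W  W  L  W  W  L  W  W  L  W  W  L  W  W  L  W  W  L  W  W  L  W  W  L  W  W  L  W  W  L  W  W  L  W
Position 34 is W, so the first player wins.

First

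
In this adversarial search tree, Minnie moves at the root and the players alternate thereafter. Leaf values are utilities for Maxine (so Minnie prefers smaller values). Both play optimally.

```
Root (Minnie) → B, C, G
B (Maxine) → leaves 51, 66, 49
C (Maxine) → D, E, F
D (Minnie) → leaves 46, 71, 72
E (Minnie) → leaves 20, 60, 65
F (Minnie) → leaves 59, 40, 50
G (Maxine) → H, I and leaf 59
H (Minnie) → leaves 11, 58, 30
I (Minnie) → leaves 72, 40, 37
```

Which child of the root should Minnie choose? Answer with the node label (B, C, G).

B (Maxine): max(51, 66, 49) = 66
D (Minnie): min(46, 71, 72) = 46
E (Minnie): min(20, 60, 65) = 20
F (Minnie): min(59, 40, 50) = 40
C (Maxine): max(46, 20, 40) = 46
H (Minnie): min(11, 58, 30) = 11
I (Minnie): min(72, 40, 37) = 37
G (Maxine): max(11, 37, 59) = 59
Root (Minnie): min(66, 46, 59) = 46
Minnie picks the child with the lowest value: C (value 46).

C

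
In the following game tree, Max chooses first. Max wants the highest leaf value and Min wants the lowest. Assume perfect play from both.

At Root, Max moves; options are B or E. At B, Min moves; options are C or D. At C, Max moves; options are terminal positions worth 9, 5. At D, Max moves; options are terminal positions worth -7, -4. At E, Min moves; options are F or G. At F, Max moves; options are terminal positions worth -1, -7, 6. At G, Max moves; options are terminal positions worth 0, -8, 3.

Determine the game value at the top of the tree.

3

C (Max): max(9, 5) = 9
D (Max): max(-7, -4) = -4
B (Min): min(9, -4) = -4
F (Max): max(-1, -7, 6) = 6
G (Max): max(0, -8, 3) = 3
E (Min): min(6, 3) = 3
Root (Max): max(-4, 3) = 3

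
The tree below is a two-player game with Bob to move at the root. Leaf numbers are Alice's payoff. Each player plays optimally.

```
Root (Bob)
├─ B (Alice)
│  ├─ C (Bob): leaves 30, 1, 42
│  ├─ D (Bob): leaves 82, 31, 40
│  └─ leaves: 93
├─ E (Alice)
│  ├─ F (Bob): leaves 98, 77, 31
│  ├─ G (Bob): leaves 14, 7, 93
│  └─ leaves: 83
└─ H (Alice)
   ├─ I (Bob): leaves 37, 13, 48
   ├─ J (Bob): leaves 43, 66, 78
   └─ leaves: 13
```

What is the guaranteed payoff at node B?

93

C: min(30, 1, 42) = 1
D: min(82, 31, 40) = 31
B: max(1, 31, 93) = 93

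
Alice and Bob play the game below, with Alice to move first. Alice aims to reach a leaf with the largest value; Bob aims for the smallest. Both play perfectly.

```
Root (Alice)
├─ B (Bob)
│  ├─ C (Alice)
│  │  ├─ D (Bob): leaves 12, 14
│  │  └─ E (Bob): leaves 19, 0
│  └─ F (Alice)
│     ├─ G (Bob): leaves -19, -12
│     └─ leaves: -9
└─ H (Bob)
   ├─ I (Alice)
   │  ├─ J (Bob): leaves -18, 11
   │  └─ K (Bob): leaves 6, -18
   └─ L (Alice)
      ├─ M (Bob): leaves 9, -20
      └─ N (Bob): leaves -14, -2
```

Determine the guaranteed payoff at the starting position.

D (Bob): min(12, 14) = 12
E (Bob): min(19, 0) = 0
C (Alice): max(12, 0) = 12
G (Bob): min(-19, -12) = -19
F (Alice): max(-19, -9) = -9
B (Bob): min(12, -9) = -9
J (Bob): min(-18, 11) = -18
K (Bob): min(6, -18) = -18
I (Alice): max(-18, -18) = -18
M (Bob): min(9, -20) = -20
N (Bob): min(-14, -2) = -14
L (Alice): max(-20, -14) = -14
H (Bob): min(-18, -14) = -18
Root (Alice): max(-9, -18) = -9

-9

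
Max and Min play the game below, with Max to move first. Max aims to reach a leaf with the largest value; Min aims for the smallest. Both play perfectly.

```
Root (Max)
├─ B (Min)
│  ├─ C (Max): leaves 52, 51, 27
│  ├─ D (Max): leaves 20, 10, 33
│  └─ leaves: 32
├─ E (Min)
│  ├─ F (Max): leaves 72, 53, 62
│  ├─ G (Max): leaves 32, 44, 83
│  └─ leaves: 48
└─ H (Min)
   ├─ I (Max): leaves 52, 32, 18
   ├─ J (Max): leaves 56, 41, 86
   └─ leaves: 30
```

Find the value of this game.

C (Max): max(52, 51, 27) = 52
D (Max): max(20, 10, 33) = 33
B (Min): min(52, 33, 32) = 32
F (Max): max(72, 53, 62) = 72
G (Max): max(32, 44, 83) = 83
E (Min): min(72, 83, 48) = 48
I (Max): max(52, 32, 18) = 52
J (Max): max(56, 41, 86) = 86
H (Min): min(52, 86, 30) = 30
Root (Max): max(32, 48, 30) = 48

48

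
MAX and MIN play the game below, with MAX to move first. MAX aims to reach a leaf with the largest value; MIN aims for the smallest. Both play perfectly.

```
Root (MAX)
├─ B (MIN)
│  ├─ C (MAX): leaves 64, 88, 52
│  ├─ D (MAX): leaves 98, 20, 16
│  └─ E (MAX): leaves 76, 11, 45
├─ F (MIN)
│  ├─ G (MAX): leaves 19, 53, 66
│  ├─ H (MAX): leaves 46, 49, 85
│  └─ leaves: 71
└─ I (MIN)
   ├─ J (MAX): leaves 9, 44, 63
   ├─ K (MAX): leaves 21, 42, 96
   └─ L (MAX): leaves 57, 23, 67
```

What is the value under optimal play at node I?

J: max(9, 44, 63) = 63
K: max(21, 42, 96) = 96
L: max(57, 23, 67) = 67
I: min(63, 96, 67) = 63

63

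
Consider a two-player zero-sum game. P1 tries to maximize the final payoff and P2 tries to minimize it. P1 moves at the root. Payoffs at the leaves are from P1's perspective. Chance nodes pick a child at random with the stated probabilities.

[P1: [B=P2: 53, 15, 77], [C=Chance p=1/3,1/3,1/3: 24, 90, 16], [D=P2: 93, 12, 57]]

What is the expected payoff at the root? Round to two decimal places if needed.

B (P2): min(53, 15, 77) = 15
C (Chance): 1/3·24 + 1/3·90 + 1/3·16 = 43.33
D (P2): min(93, 12, 57) = 12
Root (P1): max(15, 43.33, 12) = 43.33

43.33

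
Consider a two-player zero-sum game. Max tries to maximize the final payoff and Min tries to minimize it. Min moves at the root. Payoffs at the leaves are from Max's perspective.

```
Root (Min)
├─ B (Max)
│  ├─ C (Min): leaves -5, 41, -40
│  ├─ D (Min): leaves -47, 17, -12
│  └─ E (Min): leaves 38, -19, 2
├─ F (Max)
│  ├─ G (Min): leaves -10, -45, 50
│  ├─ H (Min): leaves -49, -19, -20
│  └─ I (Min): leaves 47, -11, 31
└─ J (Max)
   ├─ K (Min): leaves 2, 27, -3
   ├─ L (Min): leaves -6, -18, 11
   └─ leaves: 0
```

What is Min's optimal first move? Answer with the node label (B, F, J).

C (Min): min(-5, 41, -40) = -40
D (Min): min(-47, 17, -12) = -47
E (Min): min(38, -19, 2) = -19
B (Max): max(-40, -47, -19) = -19
G (Min): min(-10, -45, 50) = -45
H (Min): min(-49, -19, -20) = -49
I (Min): min(47, -11, 31) = -11
F (Max): max(-45, -49, -11) = -11
K (Min): min(2, 27, -3) = -3
L (Min): min(-6, -18, 11) = -18
J (Max): max(-3, -18, 0) = 0
Root (Min): min(-19, -11, 0) = -19
Min picks the child with the lowest value: B (value -19).

B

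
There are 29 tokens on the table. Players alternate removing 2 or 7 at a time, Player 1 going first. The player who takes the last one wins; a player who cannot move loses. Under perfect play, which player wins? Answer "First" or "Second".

W/L table (W = player to move can force a win):
i:   0  1  2  3  4  5  6  7  8  9 10 11 12 13 14 15 16 17 18 19 20 21 22 23 24 25 26 27 28 29
     L  L  W  W  L  L  W  W  W  L  L  W  W  L  L  W  W  W  L  L  W  W  L  L  W  W  W  L  L  W
Position 29 is W, so the first player wins.

First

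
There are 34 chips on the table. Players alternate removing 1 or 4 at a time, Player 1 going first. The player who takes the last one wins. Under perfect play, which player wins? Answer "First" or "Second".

First

i:   0  1  2  3  4  5  6  7  8  9 10 11 12 13 14 15 16 17 18 19 20 21 22 23 24 25 26 27 28 29 30 31 32 33 34
     L  W  L  W  W  L  W  L  W  W  L  W  L  W  W  L  W  L  W  W  L  W  L  W  W  L  W  L  W  W  L  W  L  W  W
Position 34 is W, so the first player wins.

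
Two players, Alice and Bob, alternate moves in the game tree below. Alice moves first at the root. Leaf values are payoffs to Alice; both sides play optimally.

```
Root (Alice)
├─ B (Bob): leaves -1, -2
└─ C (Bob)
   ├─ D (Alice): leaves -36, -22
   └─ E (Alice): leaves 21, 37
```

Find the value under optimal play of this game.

B (Bob): min(-1, -2) = -2
D (Alice): max(-36, -22) = -22
E (Alice): max(21, 37) = 37
C (Bob): min(-22, 37) = -22
Root (Alice): max(-2, -22) = -2

-2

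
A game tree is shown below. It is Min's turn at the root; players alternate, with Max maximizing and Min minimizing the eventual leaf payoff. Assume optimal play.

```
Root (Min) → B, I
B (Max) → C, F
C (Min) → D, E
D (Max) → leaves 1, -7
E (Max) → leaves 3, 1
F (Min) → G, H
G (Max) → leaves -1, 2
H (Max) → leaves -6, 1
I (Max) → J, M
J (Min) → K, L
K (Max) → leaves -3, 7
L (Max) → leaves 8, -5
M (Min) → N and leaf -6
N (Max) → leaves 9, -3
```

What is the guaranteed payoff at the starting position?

1

D (Max): max(1, -7) = 1
E (Max): max(3, 1) = 3
C (Min): min(1, 3) = 1
G (Max): max(-1, 2) = 2
H (Max): max(-6, 1) = 1
F (Min): min(2, 1) = 1
B (Max): max(1, 1) = 1
K (Max): max(-3, 7) = 7
L (Max): max(8, -5) = 8
J (Min): min(7, 8) = 7
N (Max): max(9, -3) = 9
M (Min): min(9, -6) = -6
I (Max): max(7, -6) = 7
Root (Min): min(1, 7) = 1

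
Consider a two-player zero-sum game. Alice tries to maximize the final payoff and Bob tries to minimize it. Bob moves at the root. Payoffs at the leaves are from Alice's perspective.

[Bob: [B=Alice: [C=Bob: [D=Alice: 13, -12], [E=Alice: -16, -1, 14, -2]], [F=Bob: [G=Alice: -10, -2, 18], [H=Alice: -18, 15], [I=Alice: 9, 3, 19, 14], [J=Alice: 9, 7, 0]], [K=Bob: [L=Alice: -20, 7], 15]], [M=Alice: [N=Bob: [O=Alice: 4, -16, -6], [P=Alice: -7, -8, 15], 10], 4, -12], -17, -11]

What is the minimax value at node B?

D: max(13, -12) = 13
E: max(-16, -1, 14, -2) = 14
C: min(13, 14) = 13
G: max(-10, -2, 18) = 18
H: max(-18, 15) = 15
I: max(9, 3, 19, 14) = 19
J: max(9, 7, 0) = 9
F: min(18, 15, 19, 9) = 9
L: max(-20, 7) = 7
K: min(7, 15) = 7
B: max(13, 9, 7) = 13

13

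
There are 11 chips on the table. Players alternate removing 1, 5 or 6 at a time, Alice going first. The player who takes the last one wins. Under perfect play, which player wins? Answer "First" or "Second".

Mark each pile size as W (mover wins) or L (mover loses):
i:   0  1  2  3  4  5  6  7  8  9 10 11
     L  W  L  W  L  W  W  W  W  W  W  L
Position 11 is L, so the second player wins.

Second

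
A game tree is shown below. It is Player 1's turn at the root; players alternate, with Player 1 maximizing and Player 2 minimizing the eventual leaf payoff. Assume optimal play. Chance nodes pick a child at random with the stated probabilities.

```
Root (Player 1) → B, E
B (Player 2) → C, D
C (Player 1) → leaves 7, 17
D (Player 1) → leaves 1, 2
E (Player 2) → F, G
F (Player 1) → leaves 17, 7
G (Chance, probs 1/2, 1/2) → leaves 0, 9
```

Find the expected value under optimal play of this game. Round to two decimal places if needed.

4.5

C (Player 1): max(7, 17) = 17
D (Player 1): max(1, 2) = 2
B (Player 2): min(17, 2) = 2
F (Player 1): max(17, 7) = 17
G (Chance): 1/2·0 + 1/2·9 = 4.5
E (Player 2): min(17, 4.5) = 4.5
Root (Player 1): max(2, 4.5) = 4.5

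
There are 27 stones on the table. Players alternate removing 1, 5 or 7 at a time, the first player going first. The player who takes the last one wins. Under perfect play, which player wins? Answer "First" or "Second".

First

i:   0  1  2  3  4  5  6  7  8  9 10 11 12 13 14 15 16 17 18 19 20 21 22 23 24 25 26 27
     L  W  L  W  L  W  L  W  L  W  L  W  L  W  L  W  L  W  L  W  L  W  L  W  L  W  L  W
Position 27 is W, so the first player wins.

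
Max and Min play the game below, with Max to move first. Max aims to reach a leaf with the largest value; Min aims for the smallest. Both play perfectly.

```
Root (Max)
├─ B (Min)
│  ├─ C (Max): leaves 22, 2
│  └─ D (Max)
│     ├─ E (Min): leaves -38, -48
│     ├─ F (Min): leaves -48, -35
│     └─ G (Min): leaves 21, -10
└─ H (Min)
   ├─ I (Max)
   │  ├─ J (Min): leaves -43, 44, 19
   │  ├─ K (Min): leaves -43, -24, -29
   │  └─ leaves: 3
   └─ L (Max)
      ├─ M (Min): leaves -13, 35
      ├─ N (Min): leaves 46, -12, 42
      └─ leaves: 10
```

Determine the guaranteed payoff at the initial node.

3

C (Max): max(22, 2) = 22
E (Min): min(-38, -48) = -48
F (Min): min(-48, -35) = -48
G (Min): min(21, -10) = -10
D (Max): max(-48, -48, -10) = -10
B (Min): min(22, -10) = -10
J (Min): min(-43, 44, 19) = -43
K (Min): min(-43, -24, -29) = -43
I (Max): max(-43, -43, 3) = 3
M (Min): min(-13, 35) = -13
N (Min): min(46, -12, 42) = -12
L (Max): max(-13, -12, 10) = 10
H (Min): min(3, 10) = 3
Root (Max): max(-10, 3) = 3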